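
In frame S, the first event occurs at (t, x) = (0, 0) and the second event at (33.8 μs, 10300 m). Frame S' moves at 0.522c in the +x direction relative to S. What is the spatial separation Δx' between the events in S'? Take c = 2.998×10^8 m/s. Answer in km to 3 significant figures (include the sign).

Δx' ≈ 5.87 km

γ = 1/√(1 − 0.522²) = 1.1724
Δx' = γ(Δx − vΔt) = 1.1724 × (10300 m − 0.522×(2.998×10^8 m/s)×33.8×10^-6 s)
= 1.1724 × (5010.4 m) = 5.87 km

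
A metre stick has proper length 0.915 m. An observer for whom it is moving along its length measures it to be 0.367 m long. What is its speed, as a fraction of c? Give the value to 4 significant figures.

β ≈ 0.9160

γ = L₀/L = 0.915/0.367 = 2.49319
β = √(1 − 1/γ²) = 0.9160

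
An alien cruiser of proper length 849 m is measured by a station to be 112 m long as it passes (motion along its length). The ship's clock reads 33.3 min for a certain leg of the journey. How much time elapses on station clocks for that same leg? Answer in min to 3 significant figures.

Δt ≈ 252 min

Length contraction ⇒ γ = L₀/L = 849/112 = 7.5804
Time dilation: Δt = γτ₀ = 7.5804 × 33.3 min = 252 min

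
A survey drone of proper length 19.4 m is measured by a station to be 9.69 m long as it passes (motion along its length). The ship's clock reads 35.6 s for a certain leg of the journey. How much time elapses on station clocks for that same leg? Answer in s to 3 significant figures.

Δt ≈ 71.3 s

Length contraction ⇒ γ = L₀/L = 19.4/9.69 = 2.0021
Time dilation: Δt = γτ₀ = 2.0021 × 35.6 s = 71.3 s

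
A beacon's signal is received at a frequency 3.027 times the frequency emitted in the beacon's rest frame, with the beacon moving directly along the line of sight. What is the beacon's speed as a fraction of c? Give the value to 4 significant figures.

f_obs/f_src = √((1+β)/(1−β)) = 3.027  ⇒  (1+β)/(1−β) = 9.16273
β = |1 − D²|/(1 + D²) = |1 − 9.16273|/(1 + 9.16273) = 0.8032

β ≈ 0.8032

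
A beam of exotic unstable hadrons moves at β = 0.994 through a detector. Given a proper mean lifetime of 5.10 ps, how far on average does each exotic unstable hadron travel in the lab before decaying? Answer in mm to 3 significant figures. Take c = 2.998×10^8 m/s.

γ = 1/√(1 − 0.994²) = 9.1424
Dilated lifetime: Δt = γτ₀ = 9.1424 × 5.10 ps = 46.626 ps
d = vΔt = 0.994c × 46.626 ps = 2.9800×10^8 m/s × 4.6626×10^-11 s = 13.9 mm

d ≈ 13.9 mm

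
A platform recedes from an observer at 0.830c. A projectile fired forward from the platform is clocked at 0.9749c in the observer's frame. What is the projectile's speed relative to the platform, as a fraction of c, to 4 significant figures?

Inverse velocity addition: u' = (u − v)/(1 − uv/c²)
= (0.9749 − 0.830)/(1 − 0.9749×0.830) = 0.1449/0.190833 = 0.7593

u' ≈ 0.7593c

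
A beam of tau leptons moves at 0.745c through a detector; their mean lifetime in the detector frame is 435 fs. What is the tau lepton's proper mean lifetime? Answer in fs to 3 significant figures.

τ₀ ≈ 290 fs

γ = 1/√(1 − 0.745²) = 1.4991
Proper time: τ₀ = Δt/γ = 435/1.4991 = 290 fs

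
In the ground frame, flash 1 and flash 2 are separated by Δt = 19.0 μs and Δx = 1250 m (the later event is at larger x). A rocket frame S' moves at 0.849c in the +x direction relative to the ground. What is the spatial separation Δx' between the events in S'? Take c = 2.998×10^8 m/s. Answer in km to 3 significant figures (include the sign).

γ = 1/√(1 − 0.849²) = 1.8925
Δx' = γ(Δx − vΔt) = 1.8925 × (1250 m − 0.849×(2.998×10^8 m/s)×19.0×10^-6 s)
= 1.8925 × (-3586.1 m) = -6.79 km

Δx' ≈ -6.79 km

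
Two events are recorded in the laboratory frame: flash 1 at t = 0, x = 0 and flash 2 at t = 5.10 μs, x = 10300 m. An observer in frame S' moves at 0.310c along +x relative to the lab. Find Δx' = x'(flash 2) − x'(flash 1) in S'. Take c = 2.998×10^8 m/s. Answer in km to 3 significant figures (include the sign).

Δx' ≈ 10.3 km

γ = 1/√(1 − 0.310²) = 1.0518
Δx' = γ(Δx − vΔt) = 1.0518 × (10300 m − 0.310×(2.998×10^8 m/s)×5.10×10^-6 s)
= 1.0518 × (9826.0 m) = 10.3 km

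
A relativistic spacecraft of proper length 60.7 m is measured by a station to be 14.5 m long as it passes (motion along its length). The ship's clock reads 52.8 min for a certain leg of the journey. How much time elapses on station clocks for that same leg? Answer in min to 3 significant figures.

Length contraction ⇒ γ = L₀/L = 60.7/14.5 = 4.1862
Time dilation: Δt = γτ₀ = 4.1862 × 52.8 min = 221 min

Δt ≈ 221 min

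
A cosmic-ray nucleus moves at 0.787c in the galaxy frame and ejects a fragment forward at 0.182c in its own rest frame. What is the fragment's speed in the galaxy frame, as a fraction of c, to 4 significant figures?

Compose boost 2: (0.182 + 0.787)/(1 + 0.182×0.787) = 0.9690/1.14323 = 0.8476

u ≈ 0.8476c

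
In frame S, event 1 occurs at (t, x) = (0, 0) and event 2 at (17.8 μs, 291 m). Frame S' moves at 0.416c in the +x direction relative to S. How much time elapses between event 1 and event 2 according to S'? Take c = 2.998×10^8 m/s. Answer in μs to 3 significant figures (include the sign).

Δt' ≈ 19.1 μs

γ = 1/√(1 − 0.416²) = 1.0997
Δt' = γ(Δt − vΔx/c²) = 1.0997 × (17.8 μs − 0.416×291 m / (2.998×10^8 m/s))
= 1.0997 × (17.396 μs) = 19.1 μs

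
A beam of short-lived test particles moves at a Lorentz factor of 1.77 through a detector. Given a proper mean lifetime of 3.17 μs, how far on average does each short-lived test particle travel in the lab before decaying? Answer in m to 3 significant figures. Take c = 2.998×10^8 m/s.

β = √(1 − 1/γ²) = √(1 − 1/1.77²) = 0.82511
Dilated lifetime: Δt = γτ₀ = 1.77 × 3.17 μs = 5.6109 μs
d = vΔt = 0.82511c × 5.6109 μs = 2.4737×10^8 m/s × 5.6109×10^-6 s = 1390 m

d ≈ 1390 m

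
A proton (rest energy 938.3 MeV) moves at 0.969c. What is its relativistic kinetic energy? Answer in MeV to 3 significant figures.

K ≈ 2860 MeV

γ = 1/√(1 − 0.969²) = 4.0476
K = (γ − 1)m₀c² = (4.0476 − 1) × 938.3 MeV = 3.0476 × 938.3 MeV = 2860 MeV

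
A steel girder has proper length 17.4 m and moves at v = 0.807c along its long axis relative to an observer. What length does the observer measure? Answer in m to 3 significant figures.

L ≈ 10.3 m

γ = 1/√(1 − 0.807²) = 1.6933
Length contraction: L = L₀/γ = 17.4/1.6933 = 10.3 m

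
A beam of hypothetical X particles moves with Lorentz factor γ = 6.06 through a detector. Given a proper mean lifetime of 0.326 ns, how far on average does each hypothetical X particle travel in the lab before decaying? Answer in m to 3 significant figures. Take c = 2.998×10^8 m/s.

β = √(1 − 1/γ²) = √(1 − 1/6.06²) = 0.98629
Dilated lifetime: Δt = γτ₀ = 6.06 × 0.326 ns = 1.9756 ns
d = vΔt = 0.98629c × 1.9756 ns = 2.9569×10^8 m/s × 1.9756×10^-9 s = 0.584 m

d ≈ 0.584 m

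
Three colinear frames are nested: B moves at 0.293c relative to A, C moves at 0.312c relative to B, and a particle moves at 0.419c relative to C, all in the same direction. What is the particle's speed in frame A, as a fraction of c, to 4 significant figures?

Compose boost 2: (0.312 + 0.293)/(1 + 0.312×0.293) = 0.6050/1.09142 = 0.554326
Compose boost 3: (0.419 + 0.554326)/(1 + 0.419×0.554326) = 0.973326/1.23226 = 0.7899

u ≈ 0.7899c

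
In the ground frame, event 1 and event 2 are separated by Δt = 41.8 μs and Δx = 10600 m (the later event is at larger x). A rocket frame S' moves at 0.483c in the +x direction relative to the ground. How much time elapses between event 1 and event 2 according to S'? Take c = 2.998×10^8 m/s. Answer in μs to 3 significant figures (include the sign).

Δt' ≈ 28.2 μs

γ = 1/√(1 − 0.483²) = 1.1420
Δt' = γ(Δt − vΔx/c²) = 1.1420 × (41.8 μs − 0.483×10600 m / (2.998×10^8 m/s))
= 1.1420 × (24.723 μs) = 28.2 μs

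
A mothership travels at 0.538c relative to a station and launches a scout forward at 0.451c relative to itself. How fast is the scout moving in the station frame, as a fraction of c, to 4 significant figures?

Compose boost 2: (0.451 + 0.538)/(1 + 0.451×0.538) = 0.9890/1.24264 = 0.7959

u ≈ 0.7959c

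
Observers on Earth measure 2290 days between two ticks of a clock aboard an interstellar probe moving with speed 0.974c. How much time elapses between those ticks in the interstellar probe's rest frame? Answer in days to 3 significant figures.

τ₀ ≈ 519 days

γ = 1/√(1 − 0.974²) = 4.4141
Proper time: τ₀ = Δt/γ = 2290/4.4141 = 519 days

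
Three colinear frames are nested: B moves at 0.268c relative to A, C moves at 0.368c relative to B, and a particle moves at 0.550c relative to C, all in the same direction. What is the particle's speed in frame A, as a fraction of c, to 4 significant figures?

u ≈ 0.8563c

Compose boost 2: (0.368 + 0.268)/(1 + 0.368×0.268) = 0.6360/1.09862 = 0.578906
Compose boost 3: (0.550 + 0.578906)/(1 + 0.550×0.578906) = 1.12891/1.31840 = 0.8563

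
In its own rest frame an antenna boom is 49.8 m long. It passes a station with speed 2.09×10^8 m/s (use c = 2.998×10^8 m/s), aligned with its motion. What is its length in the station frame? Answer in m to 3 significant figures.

L ≈ 35.7 m

β = v/c = 2.09×10^8 / 2.998×10^8 = 0.69713
γ = 1/√(1 − 0.69713²) = 1.3948
Length contraction: L = L₀/γ = 49.8/1.3948 = 35.7 m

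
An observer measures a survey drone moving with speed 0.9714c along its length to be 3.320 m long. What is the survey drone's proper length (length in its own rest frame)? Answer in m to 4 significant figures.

L₀ ≈ 13.98 m

γ = 1/√(1 − 0.9714²) = 4.21143
L₀ = γL = 4.21143 × 3.320 = 13.98 m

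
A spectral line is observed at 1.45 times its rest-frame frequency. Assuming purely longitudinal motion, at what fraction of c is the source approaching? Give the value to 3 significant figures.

β ≈ 0.355

f_obs/f_src = √((1+β)/(1−β)) = 1.45  ⇒  (1+β)/(1−β) = 2.1025
β = |1 − D²|/(1 + D²) = |1 − 2.1025|/(1 + 2.1025) = 0.355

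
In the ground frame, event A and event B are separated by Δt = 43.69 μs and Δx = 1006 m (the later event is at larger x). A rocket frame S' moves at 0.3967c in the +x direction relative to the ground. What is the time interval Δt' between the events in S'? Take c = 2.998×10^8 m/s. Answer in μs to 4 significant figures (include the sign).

γ = 1/√(1 − 0.3967²) = 1.08939
Δt' = γ(Δt − vΔx/c²) = 1.08939 × (43.69 μs − 0.3967×1006 m / (2.998×10^8 m/s))
= 1.08939 × (42.3588 μs) = 46.15 μs

Δt' ≈ 46.15 μs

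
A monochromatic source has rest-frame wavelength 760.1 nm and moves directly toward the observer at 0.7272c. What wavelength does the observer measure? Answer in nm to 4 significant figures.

λ_obs ≈ 302.1 nm

Relativistic Doppler: λ_obs = λ_src √((1−β)/(1+β))
= 760.1 × √(0.272800/1.72720) = 760.1 × 0.397421 = 302.1 nm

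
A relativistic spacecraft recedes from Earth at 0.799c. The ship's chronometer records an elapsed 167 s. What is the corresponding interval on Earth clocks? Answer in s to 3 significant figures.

γ = 1/√(1 − 0.799²) = 1.6630
Time dilation: Δt = γτ₀ = 1.6630 × 167 s = 278 s

Δt ≈ 278 s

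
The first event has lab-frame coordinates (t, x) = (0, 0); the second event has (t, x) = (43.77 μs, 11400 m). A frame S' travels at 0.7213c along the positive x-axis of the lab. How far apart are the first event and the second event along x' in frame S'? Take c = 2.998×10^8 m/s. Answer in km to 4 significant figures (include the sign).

γ = 1/√(1 − 0.7213²) = 1.44379
Δx' = γ(Δx − vΔt) = 1.44379 × (11400 m − 0.7213×(2.998×10^8 m/s)×43.77×10^-6 s)
= 1.44379 × (1934.92 m) = 2.794 km

Δx' ≈ 2.794 km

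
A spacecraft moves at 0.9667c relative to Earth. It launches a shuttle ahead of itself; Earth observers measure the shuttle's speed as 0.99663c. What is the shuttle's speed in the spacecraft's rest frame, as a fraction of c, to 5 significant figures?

u' ≈ 0.81870c

Inverse velocity addition: u' = (u − v)/(1 − uv/c²)
= (0.99663 − 0.9667)/(1 − 0.99663×0.9667) = 0.029930/0.03655778 = 0.81870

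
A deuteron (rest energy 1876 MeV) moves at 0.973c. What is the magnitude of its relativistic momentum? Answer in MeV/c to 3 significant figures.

p ≈ 7910 MeV/c

γ = 1/√(1 − 0.973²) = 4.3327
p = γβm₀c = 4.3327 × 0.973 × 1876 MeV/c = 7910 MeV/c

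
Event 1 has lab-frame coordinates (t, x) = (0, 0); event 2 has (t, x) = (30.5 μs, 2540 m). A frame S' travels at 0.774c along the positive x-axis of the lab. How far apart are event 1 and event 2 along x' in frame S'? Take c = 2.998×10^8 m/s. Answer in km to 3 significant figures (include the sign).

Δx' ≈ -7.17 km

γ = 1/√(1 − 0.774²) = 1.5793
Δx' = γ(Δx − vΔt) = 1.5793 × (2540 m − 0.774×(2.998×10^8 m/s)×30.5×10^-6 s)
= 1.5793 × (-4537.4 m) = -7.17 km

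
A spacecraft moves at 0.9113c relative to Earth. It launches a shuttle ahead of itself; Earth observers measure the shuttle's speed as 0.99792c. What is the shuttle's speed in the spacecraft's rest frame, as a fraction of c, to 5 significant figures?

Inverse velocity addition: u' = (u − v)/(1 − uv/c²)
= (0.99792 − 0.9113)/(1 − 0.99792×0.9113) = 0.086620/0.09059550 = 0.95612

u' ≈ 0.95612c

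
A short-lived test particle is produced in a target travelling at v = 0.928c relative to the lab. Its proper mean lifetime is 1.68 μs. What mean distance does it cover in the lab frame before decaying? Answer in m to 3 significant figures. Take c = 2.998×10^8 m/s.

d ≈ 1250 m

γ = 1/√(1 − 0.928²) = 2.6840
Dilated lifetime: Δt = γτ₀ = 2.6840 × 1.68 μs = 4.5091 μs
d = vΔt = 0.928c × 4.5091 μs = 2.7821×10^8 m/s × 4.5091×10^-6 s = 1250 m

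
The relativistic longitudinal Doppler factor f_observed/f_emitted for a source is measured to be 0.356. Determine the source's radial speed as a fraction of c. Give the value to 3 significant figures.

f_obs/f_src = √((1−β)/(1+β)) = 0.356  ⇒  (1−β)/(1+β) = 0.12674
β = |1 − D²|/(1 + D²) = |1 − 0.12674|/(1 + 0.12674) = 0.775

β ≈ 0.775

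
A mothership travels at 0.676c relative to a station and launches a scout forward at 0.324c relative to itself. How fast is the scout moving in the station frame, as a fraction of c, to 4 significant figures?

Compose boost 2: (0.324 + 0.676)/(1 + 0.324×0.676) = 1.000/1.21902 = 0.8203

u ≈ 0.8203c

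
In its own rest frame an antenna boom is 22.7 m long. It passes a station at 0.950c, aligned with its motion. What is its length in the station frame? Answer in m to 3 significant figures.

γ = 1/√(1 − 0.950²) = 3.2026
Length contraction: L = L₀/γ = 22.7/3.2026 = 7.09 m

L ≈ 7.09 m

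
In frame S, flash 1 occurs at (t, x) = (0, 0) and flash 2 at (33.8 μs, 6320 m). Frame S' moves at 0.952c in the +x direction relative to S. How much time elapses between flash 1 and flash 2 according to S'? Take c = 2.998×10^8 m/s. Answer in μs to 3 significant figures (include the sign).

Δt' ≈ 44.9 μs

γ = 1/√(1 − 0.952²) = 3.2669
Δt' = γ(Δt − vΔx/c²) = 3.2669 × (33.8 μs − 0.952×6320 m / (2.998×10^8 m/s))
= 3.2669 × (13.731 μs) = 44.9 μs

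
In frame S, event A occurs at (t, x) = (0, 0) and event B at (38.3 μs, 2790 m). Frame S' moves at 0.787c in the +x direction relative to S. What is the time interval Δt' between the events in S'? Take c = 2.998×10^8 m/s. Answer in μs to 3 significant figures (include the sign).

γ = 1/√(1 − 0.787²) = 1.6209
Δt' = γ(Δt − vΔx/c²) = 1.6209 × (38.3 μs − 0.787×2790 m / (2.998×10^8 m/s))
= 1.6209 × (30.976 μs) = 50.2 μs

Δt' ≈ 50.2 μs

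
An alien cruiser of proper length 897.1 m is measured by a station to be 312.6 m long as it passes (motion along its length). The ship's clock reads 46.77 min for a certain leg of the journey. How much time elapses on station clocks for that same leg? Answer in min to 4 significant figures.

Length contraction ⇒ γ = L₀/L = 897.1/312.6 = 2.86980
Time dilation: Δt = γτ₀ = 2.86980 × 46.77 min = 134.2 min

Δt ≈ 134.2 min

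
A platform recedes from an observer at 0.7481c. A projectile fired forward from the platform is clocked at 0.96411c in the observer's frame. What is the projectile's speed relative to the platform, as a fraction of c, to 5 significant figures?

Inverse velocity addition: u' = (u − v)/(1 − uv/c²)
= (0.96411 − 0.7481)/(1 − 0.96411×0.7481) = 0.21601/0.2787493 = 0.77493

u' ≈ 0.77493c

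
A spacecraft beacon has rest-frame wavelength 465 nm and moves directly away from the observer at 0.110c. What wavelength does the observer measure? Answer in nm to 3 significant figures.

λ_obs ≈ 519 nm

Relativistic Doppler: λ_obs = λ_src √((1+β)/(1−β))
= 465 × √(1.1100/0.89000) = 465 × 1.1168 = 519 nm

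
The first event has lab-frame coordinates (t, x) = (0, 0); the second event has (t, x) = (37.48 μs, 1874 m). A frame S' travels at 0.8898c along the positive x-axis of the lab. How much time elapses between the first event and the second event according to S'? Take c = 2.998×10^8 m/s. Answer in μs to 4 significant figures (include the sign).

Δt' ≈ 69.94 μs

γ = 1/√(1 − 0.8898²) = 2.19130
Δt' = γ(Δt − vΔx/c²) = 2.19130 × (37.48 μs − 0.8898×1874 m / (2.998×10^8 m/s))
= 2.19130 × (31.9180 μs) = 69.94 μs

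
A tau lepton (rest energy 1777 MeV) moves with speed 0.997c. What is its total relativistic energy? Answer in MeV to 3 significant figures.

γ = 1/√(1 − 0.997²) = 12.920
E = γm₀c² = 12.920 × 1777 MeV = 23000 MeV

E ≈ 23000 MeV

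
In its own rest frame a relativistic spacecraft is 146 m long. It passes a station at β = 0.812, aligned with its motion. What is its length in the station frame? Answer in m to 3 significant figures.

γ = 1/√(1 − 0.812²) = 1.7133
Length contraction: L = L₀/γ = 146/1.7133 = 85.2 m

L ≈ 85.2 m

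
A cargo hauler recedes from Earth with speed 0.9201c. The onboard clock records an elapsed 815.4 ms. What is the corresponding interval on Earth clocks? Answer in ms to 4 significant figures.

Δt ≈ 2082 ms

γ = 1/√(1 − 0.9201²) = 2.55308
Time dilation: Δt = γτ₀ = 2.55308 × 815.4 ms = 2082 ms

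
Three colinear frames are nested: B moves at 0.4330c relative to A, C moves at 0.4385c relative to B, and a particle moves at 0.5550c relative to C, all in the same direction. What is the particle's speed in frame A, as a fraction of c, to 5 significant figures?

u ≈ 0.91534c

Compose boost 2: (0.4385 + 0.4330)/(1 + 0.4385×0.4330) = 0.87150/1.189871 = 0.7324326
Compose boost 3: (0.5550 + 0.7324326)/(1 + 0.5550×0.7324326) = 1.287433/1.406500 = 0.91534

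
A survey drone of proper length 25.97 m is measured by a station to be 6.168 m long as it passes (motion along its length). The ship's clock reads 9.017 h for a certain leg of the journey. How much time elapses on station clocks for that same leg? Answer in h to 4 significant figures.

Length contraction ⇒ γ = L₀/L = 25.97/6.168 = 4.21044
Time dilation: Δt = γτ₀ = 4.21044 × 9.017 h = 37.97 h

Δt ≈ 37.97 h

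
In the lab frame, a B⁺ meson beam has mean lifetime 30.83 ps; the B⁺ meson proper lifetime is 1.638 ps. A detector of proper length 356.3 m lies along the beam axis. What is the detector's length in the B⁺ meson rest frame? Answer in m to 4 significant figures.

Time dilation ⇒ γ = Δt/τ₀ = 30.83/1.638 = 18.8217
Length contraction: L = L₀/γ = 356.3/18.8217 = 18.93 m

L ≈ 18.93 m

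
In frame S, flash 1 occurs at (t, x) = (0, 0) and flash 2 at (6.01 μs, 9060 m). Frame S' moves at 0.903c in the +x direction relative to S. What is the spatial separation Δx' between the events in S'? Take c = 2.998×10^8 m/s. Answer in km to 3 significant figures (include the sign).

Δx' ≈ 17.3 km

γ = 1/√(1 − 0.903²) = 2.3275
Δx' = γ(Δx − vΔt) = 2.3275 × (9060 m − 0.903×(2.998×10^8 m/s)×6.01×10^-6 s)
= 2.3275 × (7433.0 m) = 17.3 km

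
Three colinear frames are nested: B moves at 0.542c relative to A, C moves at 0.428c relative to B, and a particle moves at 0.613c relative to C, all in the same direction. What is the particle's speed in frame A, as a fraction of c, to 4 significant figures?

Compose boost 2: (0.428 + 0.542)/(1 + 0.428×0.542) = 0.9700/1.23198 = 0.787353
Compose boost 3: (0.613 + 0.787353)/(1 + 0.613×0.787353) = 1.40035/1.48265 = 0.9445

u ≈ 0.9445c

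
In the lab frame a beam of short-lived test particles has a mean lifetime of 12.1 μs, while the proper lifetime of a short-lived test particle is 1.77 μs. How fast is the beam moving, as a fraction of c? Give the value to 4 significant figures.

β ≈ 0.9892

γ = Δt/τ₀ = 12.1/1.77 = 6.83616
β = √(1 − 1/γ²) = √(1 − 1/6.83616²) = 0.9892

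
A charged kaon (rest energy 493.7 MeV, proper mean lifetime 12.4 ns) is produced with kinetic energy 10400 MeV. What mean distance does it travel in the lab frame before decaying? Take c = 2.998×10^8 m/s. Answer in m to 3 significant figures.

γ = 1 + K/(m₀c²) = 1 + 10400/493.7 = 22.065
β = √(1 − 1/γ²) = 0.99897
Dilated lifetime: γτ₀ = 22.065 × 12.4 ns = 273.61 ns
d = βc·γτ₀ = 0.99897 × (2.998×10^8 m/s) × 2.7361×10^-7 s = 81.9 m

d ≈ 81.9 m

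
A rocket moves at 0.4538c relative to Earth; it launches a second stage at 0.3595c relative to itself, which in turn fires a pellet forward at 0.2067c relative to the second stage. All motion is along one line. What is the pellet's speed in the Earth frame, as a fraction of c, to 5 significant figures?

Compose boost 2: (0.3595 + 0.4538)/(1 + 0.3595×0.4538) = 0.81330/1.163141 = 0.6992273
Compose boost 3: (0.2067 + 0.6992273)/(1 + 0.2067×0.6992273) = 0.9059273/1.144530 = 0.79153

u ≈ 0.79153c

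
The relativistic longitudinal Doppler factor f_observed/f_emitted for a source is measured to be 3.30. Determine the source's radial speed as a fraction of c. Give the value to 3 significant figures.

β ≈ 0.832

f_obs/f_src = √((1+β)/(1−β)) = 3.30  ⇒  (1+β)/(1−β) = 10.890
β = |1 − D²|/(1 + D²) = |1 − 10.890|/(1 + 10.890) = 0.832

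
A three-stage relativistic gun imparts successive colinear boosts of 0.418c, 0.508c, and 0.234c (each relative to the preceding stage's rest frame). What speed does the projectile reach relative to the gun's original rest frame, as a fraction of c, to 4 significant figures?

Compose boost 2: (0.508 + 0.418)/(1 + 0.508×0.418) = 0.9260/1.21234 = 0.763810
Compose boost 3: (0.234 + 0.763810)/(1 + 0.234×0.763810) = 0.997810/1.17873 = 0.8465

u ≈ 0.8465c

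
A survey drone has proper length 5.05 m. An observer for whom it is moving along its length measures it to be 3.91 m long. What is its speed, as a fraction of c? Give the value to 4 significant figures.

β ≈ 0.6329

γ = L₀/L = 5.05/3.91 = 1.29156
β = √(1 − 1/γ²) = 0.6329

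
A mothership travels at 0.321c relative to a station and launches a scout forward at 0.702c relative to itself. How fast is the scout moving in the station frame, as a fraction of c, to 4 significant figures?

Compose boost 2: (0.702 + 0.321)/(1 + 0.702×0.321) = 1.023/1.22534 = 0.8349

u ≈ 0.8349c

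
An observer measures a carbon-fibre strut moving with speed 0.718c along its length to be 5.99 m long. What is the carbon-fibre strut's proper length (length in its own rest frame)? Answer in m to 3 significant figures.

L₀ ≈ 8.61 m

γ = 1/√(1 − 0.718²) = 1.4367
L₀ = γL = 1.4367 × 5.99 = 8.61 m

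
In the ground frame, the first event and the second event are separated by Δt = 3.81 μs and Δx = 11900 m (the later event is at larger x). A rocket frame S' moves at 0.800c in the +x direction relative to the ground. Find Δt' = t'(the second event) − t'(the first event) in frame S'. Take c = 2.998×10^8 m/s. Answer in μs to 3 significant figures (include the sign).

Δt' ≈ -46.6 μs

γ = 1/√(1 − 0.800²) = 1.6667
Δt' = γ(Δt − vΔx/c²) = 1.6667 × (3.81 μs − 0.800×11900 m / (2.998×10^8 m/s))
= 1.6667 × (-27.945 μs) = -46.6 μs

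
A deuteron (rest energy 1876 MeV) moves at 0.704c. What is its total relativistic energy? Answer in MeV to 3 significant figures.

E ≈ 2640 MeV

γ = 1/√(1 − 0.704²) = 1.4081
E = γm₀c² = 1.4081 × 1876 MeV = 2640 MeV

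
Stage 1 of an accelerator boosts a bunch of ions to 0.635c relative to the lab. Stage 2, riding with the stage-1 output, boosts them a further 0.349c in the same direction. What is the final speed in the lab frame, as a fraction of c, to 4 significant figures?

Compose boost 2: (0.349 + 0.635)/(1 + 0.349×0.635) = 0.9840/1.22161 = 0.8055

u ≈ 0.8055c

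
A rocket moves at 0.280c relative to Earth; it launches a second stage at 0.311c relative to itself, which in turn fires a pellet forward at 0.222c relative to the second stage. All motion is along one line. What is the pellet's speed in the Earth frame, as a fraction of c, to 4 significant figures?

Compose boost 2: (0.311 + 0.280)/(1 + 0.311×0.280) = 0.5910/1.08708 = 0.543658
Compose boost 3: (0.222 + 0.543658)/(1 + 0.222×0.543658) = 0.765658/1.12069 = 0.6832

u ≈ 0.6832c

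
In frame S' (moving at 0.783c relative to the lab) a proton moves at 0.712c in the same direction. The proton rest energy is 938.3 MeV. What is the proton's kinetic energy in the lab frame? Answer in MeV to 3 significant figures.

u_lab = (0.712 + 0.783)/(1 + 0.712×0.783) = 0.959874
γ = 1/√(1 − 0.959874²) = 3.5659
K = (γ − 1)m₀c² = (3.5659 − 1) × 938.3 = 2.5659 × 938.3 = 2410 MeV

K ≈ 2410 MeV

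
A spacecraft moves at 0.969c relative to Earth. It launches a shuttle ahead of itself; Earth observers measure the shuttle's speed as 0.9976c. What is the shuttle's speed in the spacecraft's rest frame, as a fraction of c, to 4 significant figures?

u' ≈ 0.8582c

Inverse velocity addition: u' = (u − v)/(1 − uv/c²)
= (0.9976 − 0.969)/(1 − 0.9976×0.969) = 0.02860/0.0333256 = 0.8582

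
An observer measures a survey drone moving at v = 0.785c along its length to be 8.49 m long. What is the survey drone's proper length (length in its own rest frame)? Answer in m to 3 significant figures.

L₀ ≈ 13.7 m

γ = 1/√(1 − 0.785²) = 1.6142
L₀ = γL = 1.6142 × 8.49 = 13.7 m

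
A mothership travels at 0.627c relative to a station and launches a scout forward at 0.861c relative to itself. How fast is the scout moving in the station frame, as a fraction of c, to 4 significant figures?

Compose boost 2: (0.861 + 0.627)/(1 + 0.861×0.627) = 1.488/1.53985 = 0.9663

u ≈ 0.9663c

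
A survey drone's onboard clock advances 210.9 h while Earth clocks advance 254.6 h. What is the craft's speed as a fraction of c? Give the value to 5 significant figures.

γ = Δt/τ₀ = 254.6/210.9 = 1.207207
β = √(1 − 1/γ²) = √(1 − 1/1.207207²) = 0.56020

β ≈ 0.56020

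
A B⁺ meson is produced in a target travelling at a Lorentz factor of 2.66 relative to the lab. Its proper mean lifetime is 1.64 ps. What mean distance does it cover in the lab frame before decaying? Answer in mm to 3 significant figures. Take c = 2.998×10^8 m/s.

β = √(1 − 1/γ²) = √(1 − 1/2.66²) = 0.92664
Dilated lifetime: Δt = γτ₀ = 2.66 × 1.64 ps = 4.3624 ps
d = vΔt = 0.92664c × 4.3624 ps = 2.7781×10^8 m/s × 4.3624×10^-12 s = 1.21 mm

d ≈ 1.21 mm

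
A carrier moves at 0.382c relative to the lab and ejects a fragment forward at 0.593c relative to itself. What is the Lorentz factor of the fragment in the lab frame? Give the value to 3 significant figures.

γ ≈ 1.65

u_lab = (0.593 + 0.382)/(1 + 0.593×0.382) = 0.9750/1.22653 = 0.794928
γ = 1/√(1 − 0.794928²) = 1.65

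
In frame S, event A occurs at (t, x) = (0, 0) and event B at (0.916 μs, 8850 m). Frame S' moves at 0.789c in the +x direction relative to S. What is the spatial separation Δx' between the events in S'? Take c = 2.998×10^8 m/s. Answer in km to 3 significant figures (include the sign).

γ = 1/√(1 − 0.789²) = 1.6276
Δx' = γ(Δx − vΔt) = 1.6276 × (8850 m − 0.789×(2.998×10^8 m/s)×0.916×10^-6 s)
= 1.6276 × (8633.3 m) = 14.1 km

Δx' ≈ 14.1 km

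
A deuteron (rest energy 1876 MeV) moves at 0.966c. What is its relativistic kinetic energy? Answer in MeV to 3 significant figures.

K ≈ 5380 MeV

γ = 1/√(1 − 0.966²) = 3.8678
K = (γ − 1)m₀c² = (3.8678 − 1) × 1876 MeV = 2.8678 × 1876 MeV = 5380 MeV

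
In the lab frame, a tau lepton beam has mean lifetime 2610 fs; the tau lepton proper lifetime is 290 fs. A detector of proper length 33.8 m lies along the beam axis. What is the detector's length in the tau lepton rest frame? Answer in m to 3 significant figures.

Time dilation ⇒ γ = Δt/τ₀ = 2610/290 = 9.0000
Length contraction: L = L₀/γ = 33.8/9.0000 = 3.76 m

L ≈ 3.76 m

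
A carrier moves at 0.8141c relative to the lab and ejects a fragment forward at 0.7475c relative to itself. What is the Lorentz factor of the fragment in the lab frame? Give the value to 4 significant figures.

γ ≈ 4.170

u_lab = (0.7475 + 0.8141)/(1 + 0.7475×0.8141) = 1.5616/1.608540 = 0.9708184
γ = 1/√(1 − 0.9708184²) = 4.170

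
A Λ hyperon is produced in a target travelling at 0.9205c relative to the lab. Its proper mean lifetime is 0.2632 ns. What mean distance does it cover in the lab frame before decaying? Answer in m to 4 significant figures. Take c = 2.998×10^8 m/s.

γ = 1/√(1 − 0.9205²) = 2.55923
Dilated lifetime: Δt = γτ₀ = 2.55923 × 0.2632 ns = 0.673589 ns
d = vΔt = 0.9205c × 0.673589 ns = 2.75966×10^8 m/s × 6.73589×10^-10 s = 0.1859 m

d ≈ 0.1859 m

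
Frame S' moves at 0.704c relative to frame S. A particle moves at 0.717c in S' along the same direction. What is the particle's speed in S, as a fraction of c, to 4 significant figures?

Relativistic velocity addition: u = (u' + v)/(1 + u'v/c²)
= (0.717 + 0.704)/(1 + 0.717×0.704) = 1.421/1.50477 = 0.9443

u ≈ 0.9443c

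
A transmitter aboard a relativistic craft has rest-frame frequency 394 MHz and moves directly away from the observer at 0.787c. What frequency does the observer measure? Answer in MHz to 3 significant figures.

Relativistic Doppler: f_obs = f_src √((1−β)/(1+β))
= 394 × √(0.21300/1.7870) = 394 × 0.34525 = 136 MHz

f_obs ≈ 136 MHz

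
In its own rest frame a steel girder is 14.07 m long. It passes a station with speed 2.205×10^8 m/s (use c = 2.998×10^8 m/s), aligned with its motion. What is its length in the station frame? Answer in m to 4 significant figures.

β = v/c = 2.205×10^8 / 2.998×10^8 = 0.735490
γ = 1/√(1 − 0.735490²) = 1.47594
Length contraction: L = L₀/γ = 14.07/1.47594 = 9.533 m

L ≈ 9.533 m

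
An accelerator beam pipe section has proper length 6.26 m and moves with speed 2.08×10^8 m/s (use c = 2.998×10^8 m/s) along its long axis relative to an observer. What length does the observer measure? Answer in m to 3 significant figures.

β = v/c = 2.08×10^8 / 2.998×10^8 = 0.69380
γ = 1/√(1 − 0.69380²) = 1.3886
Length contraction: L = L₀/γ = 6.26/1.3886 = 4.51 m

L ≈ 4.51 m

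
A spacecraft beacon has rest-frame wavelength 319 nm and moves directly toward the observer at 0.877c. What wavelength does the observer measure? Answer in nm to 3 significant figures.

Relativistic Doppler: λ_obs = λ_src √((1−β)/(1+β))
= 319 × √(0.12300/1.8770) = 319 × 0.25599 = 81.7 nm

λ_obs ≈ 81.7 nm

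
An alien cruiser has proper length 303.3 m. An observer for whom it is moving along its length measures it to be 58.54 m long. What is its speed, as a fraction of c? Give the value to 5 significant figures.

γ = L₀/L = 303.3/58.54 = 5.181073
β = √(1 − 1/γ²) = 0.98120

β ≈ 0.98120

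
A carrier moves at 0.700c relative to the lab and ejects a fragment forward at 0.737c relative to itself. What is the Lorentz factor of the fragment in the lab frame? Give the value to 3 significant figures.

u_lab = (0.737 + 0.700)/(1 + 0.737×0.700) = 1.437/1.51590 = 0.947952
γ = 1/√(1 − 0.947952²) = 3.14

γ ≈ 3.14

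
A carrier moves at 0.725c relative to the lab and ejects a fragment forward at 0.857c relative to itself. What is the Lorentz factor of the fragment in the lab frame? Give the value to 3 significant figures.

γ ≈ 4.57

u_lab = (0.857 + 0.725)/(1 + 0.857×0.725) = 1.582/1.62133 = 0.975745
γ = 1/√(1 − 0.975745²) = 4.57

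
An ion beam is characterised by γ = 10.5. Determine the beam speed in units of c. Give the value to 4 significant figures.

β = √(1 − 1/γ²) = √(1 − 1/10.5²) = √(0.990930) = 0.9955

β ≈ 0.9955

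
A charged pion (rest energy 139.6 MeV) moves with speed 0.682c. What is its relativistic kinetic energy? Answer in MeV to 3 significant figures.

K ≈ 51.3 MeV

γ = 1/√(1 − 0.682²) = 1.3673
K = (γ − 1)m₀c² = (1.3673 − 1) × 139.6 MeV = 0.36733 × 139.6 MeV = 51.3 MeV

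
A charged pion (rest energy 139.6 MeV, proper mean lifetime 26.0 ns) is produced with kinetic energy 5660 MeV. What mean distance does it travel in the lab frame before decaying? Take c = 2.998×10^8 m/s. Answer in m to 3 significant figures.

γ = 1 + K/(m₀c²) = 1 + 5660/139.6 = 41.544
β = √(1 − 1/γ²) = 0.99971
Dilated lifetime: γτ₀ = 41.544 × 26.0 ns = 1080.2 ns
d = βc·γτ₀ = 0.99971 × (2.998×10^8 m/s) × 1.0802×10^-6 s = 324 m

d ≈ 324 m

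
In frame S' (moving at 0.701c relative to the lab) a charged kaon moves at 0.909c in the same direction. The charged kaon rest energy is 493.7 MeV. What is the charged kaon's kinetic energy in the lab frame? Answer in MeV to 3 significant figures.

u_lab = (0.909 + 0.701)/(1 + 0.909×0.701) = 0.983381
γ = 1/√(1 − 0.983381²) = 5.5080
K = (γ − 1)m₀c² = (5.5080 − 1) × 493.7 = 4.5080 × 493.7 = 2230 MeV

K ≈ 2230 MeV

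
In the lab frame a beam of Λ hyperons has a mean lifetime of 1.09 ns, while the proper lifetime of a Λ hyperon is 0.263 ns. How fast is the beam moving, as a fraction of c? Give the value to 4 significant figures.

γ = Δt/τ₀ = 1.09/0.263 = 4.14449
β = √(1 − 1/γ²) = √(1 − 1/4.14449²) = 0.9705

β ≈ 0.9705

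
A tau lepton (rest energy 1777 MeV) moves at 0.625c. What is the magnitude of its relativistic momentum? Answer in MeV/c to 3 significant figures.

p ≈ 1420 MeV/c

γ = 1/√(1 − 0.625²) = 1.2810
p = γβm₀c = 1.2810 × 0.625 × 1777 MeV/c = 1420 MeV/c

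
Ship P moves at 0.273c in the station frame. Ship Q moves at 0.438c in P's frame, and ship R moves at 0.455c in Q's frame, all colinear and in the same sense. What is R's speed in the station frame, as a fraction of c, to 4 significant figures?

u ≈ 0.8457c

Compose boost 2: (0.438 + 0.273)/(1 + 0.438×0.273) = 0.7110/1.11957 = 0.635063
Compose boost 3: (0.455 + 0.635063)/(1 + 0.455×0.635063) = 1.09006/1.28895 = 0.8457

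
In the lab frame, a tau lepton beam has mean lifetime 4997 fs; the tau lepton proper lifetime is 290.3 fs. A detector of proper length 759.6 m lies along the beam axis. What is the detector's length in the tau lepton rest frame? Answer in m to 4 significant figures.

L ≈ 44.13 m

Time dilation ⇒ γ = Δt/τ₀ = 4997/290.3 = 17.2132
Length contraction: L = L₀/γ = 759.6/17.2132 = 44.13 m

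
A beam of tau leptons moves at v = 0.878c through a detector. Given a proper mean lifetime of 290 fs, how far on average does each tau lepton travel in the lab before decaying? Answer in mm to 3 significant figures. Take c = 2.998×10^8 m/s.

γ = 1/√(1 − 0.878²) = 2.0892
Dilated lifetime: Δt = γτ₀ = 2.0892 × 290 fs = 605.86 fs
d = vΔt = 0.878c × 605.86 fs = 2.6322×10^8 m/s × 6.0586×10^-13 s = 0.159 mm

d ≈ 0.159 mm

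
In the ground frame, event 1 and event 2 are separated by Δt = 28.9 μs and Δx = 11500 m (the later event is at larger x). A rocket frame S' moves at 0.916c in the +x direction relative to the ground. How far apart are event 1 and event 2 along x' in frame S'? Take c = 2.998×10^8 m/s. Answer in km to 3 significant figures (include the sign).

Δx' ≈ 8.88 km

γ = 1/√(1 − 0.916²) = 2.4927
Δx' = γ(Δx − vΔt) = 2.4927 × (11500 m − 0.916×(2.998×10^8 m/s)×28.9×10^-6 s)
= 2.4927 × (3563.6 m) = 8.88 km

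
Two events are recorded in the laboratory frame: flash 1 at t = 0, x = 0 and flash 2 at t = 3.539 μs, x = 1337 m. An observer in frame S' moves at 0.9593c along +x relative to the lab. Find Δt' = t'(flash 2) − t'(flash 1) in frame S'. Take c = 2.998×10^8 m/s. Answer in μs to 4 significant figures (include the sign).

Δt' ≈ -2.617 μs

γ = 1/√(1 − 0.9593²) = 3.54122
Δt' = γ(Δt − vΔx/c²) = 3.54122 × (3.539 μs − 0.9593×1337 m / (2.998×10^8 m/s))
= 3.54122 × (-0.739132 μs) = -2.617 μs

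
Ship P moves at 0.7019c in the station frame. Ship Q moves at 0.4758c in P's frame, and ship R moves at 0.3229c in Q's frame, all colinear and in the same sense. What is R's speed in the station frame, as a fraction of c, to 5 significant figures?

Compose boost 2: (0.4758 + 0.7019)/(1 + 0.4758×0.7019) = 1.1777/1.333964 = 0.8828574
Compose boost 3: (0.3229 + 0.8828574)/(1 + 0.3229×0.8828574) = 1.205757/1.285075 = 0.93828

u ≈ 0.93828c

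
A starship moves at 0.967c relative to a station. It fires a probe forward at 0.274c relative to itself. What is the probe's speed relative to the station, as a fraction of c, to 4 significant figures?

u ≈ 0.9811c

Relativistic velocity addition: u = (u' + v)/(1 + u'v/c²)
= (0.274 + 0.967)/(1 + 0.274×0.967) = 1.241/1.26496 = 0.9811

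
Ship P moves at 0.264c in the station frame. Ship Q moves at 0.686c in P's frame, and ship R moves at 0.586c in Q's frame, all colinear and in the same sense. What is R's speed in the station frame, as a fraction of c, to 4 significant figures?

u ≈ 0.9449c

Compose boost 2: (0.686 + 0.264)/(1 + 0.686×0.264) = 0.9500/1.18110 = 0.804332
Compose boost 3: (0.586 + 0.804332)/(1 + 0.586×0.804332) = 1.39033/1.47134 = 0.9449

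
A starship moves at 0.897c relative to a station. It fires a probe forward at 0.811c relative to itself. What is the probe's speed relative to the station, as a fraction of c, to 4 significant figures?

Relativistic velocity addition: u = (u' + v)/(1 + u'v/c²)
= (0.811 + 0.897)/(1 + 0.811×0.897) = 1.708/1.72747 = 0.9887

u ≈ 0.9887c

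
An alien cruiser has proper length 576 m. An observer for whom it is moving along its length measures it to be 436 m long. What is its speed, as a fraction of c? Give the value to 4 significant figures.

β ≈ 0.6535

γ = L₀/L = 576/436 = 1.32110
β = √(1 − 1/γ²) = 0.6535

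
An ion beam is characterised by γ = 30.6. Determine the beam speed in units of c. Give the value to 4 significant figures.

β = √(1 − 1/γ²) = √(1 − 1/30.6²) = √(0.998932) = 0.9995

β ≈ 0.9995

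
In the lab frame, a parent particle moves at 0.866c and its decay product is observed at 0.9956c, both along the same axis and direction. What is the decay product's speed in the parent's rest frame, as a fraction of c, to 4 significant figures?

Inverse velocity addition: u' = (u − v)/(1 − uv/c²)
= (0.9956 − 0.866)/(1 − 0.9956×0.866) = 0.1296/0.137810 = 0.9404

u' ≈ 0.9404c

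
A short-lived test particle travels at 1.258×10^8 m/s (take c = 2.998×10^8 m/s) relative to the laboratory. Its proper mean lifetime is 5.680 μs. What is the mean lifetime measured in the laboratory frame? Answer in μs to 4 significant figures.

Δt ≈ 6.258 μs

β = v/c = 1.258×10^8 / 2.998×10^8 = 0.419613
γ = 1/√(1 − 0.419613²) = 1.10168
Time dilation: Δt = γτ₀ = 1.10168 × 5.680 μs = 6.258 μs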